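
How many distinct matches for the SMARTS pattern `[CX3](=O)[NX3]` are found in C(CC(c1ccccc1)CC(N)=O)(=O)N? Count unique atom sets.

2

[CX3](=O)[NX3] is the SMARTS for an amide: a carbonyl carbon bonded to a trivalent nitrogen.
The molecule carries 2 separate instances of a primary amide (-C(=O)NH2) meeting every constraint; each maps to a distinct set of atoms, giving 2 matches.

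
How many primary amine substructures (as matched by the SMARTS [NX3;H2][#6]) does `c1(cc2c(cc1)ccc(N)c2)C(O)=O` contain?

1

[NX3;H2][#6] is the SMARTS for a primary amine: a trivalent nitrogen with two H attached to carbon.
Exactly one fragment in the molecule meets all constraints, giving 1 match.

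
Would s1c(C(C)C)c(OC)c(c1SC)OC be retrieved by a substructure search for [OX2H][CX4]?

The pattern [OX2H][CX4] describes a hydroxyl oxygen bound to an sp3 (X4) carbon — an aliphatic alcohol.
The closest candidate here is a methoxy ether (-OCH3), but the oxygen has H0 (ether), not H1. No other fragment satisfies the full query, so there is no match.

No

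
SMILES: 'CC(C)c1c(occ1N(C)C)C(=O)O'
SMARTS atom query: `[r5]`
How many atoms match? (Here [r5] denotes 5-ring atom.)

5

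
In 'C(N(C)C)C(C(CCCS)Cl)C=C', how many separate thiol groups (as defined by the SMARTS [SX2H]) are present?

1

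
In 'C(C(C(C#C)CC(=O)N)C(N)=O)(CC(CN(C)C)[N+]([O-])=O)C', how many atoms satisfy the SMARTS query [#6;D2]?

4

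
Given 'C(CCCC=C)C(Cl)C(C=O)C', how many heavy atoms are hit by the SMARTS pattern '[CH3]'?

1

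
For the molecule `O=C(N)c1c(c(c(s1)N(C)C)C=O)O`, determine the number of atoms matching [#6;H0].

5

The query [#6;H0] means: any carbon with no attached hydrogen.
Check the 14 heavy atoms by environment: 1× s (aromatic, H0) → no; 4× c (aromatic, H0) → match; 1× N (H0) → no; 2× C (H3) → no; 1× O (H1) → no; 1× C (H1) → no; 2× O (H0) → no; 1× C (H0) → match; 1× N (H2) → no.
Summing the matching environments: 4 + 1 = 5 matching atoms.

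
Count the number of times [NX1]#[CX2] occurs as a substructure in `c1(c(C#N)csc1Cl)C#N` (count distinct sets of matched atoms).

2

[NX1]#[CX2] is the SMARTS for a nitrile: a nitrogen triple-bonded to a two-connected carbon.
The molecule carries 2 separate instances of a nitrile (-C#N) meeting every constraint; each maps to a distinct set of atoms, giving 2 matches.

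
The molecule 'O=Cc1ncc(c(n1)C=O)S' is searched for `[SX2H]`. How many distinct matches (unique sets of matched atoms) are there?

[SX2H] is the SMARTS for a thiol: an aliphatic sulfur with two connections, one being H.
Exactly one fragment in the molecule meets all constraints, giving 1 match.

1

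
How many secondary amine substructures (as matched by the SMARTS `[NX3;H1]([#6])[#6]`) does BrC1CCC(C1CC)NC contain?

[NX3;H1]([#6])[#6] is the SMARTS for a secondary amine: a trivalent nitrogen with one H, bonded to two carbons.
Exactly one fragment in the molecule meets all constraints, giving 1 match.

1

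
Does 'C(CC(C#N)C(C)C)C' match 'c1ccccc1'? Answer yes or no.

The pattern c1ccccc1 describes six aromatic carbons in a ring — a benzene ring.
The closest candidate here is a methyl group (-CH3), but no six-membered all-carbon aromatic ring is present. No other fragment satisfies the full query, so there is no match.

No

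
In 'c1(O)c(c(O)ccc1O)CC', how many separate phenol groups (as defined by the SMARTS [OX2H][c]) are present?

3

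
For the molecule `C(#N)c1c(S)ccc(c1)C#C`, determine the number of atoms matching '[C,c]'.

The query [C,c] means: comma = OR; matches aliphatic or aromatic carbon — same as #6.
Check the 11 heavy atoms by environment: 6× c (aromatic) → match; 1× S → no; 3× C → match; 1× N → no.
Summing the matching environments: 6 + 3 = 9 matching atoms.

9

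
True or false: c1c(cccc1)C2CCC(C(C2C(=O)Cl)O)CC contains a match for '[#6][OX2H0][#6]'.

The pattern [#6][OX2H0][#6] describes an aliphatic oxygen bridging two carbons with no H on the oxygen — an ether.
The closest candidate here is a hydroxyl group (-OH), but the oxygen has H1, not H0 bridging two carbons. No other fragment satisfies the full query, so there is no match.

False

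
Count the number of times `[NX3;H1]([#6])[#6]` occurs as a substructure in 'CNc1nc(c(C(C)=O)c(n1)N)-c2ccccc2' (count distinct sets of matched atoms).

1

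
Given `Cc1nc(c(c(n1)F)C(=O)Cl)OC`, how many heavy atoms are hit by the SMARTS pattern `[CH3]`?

Check the 13 heavy atoms by environment: 2× n (aromatic, H0) → no; 4× c (aromatic, H0) → no; 1× F (H0) → no; 1× C (H0) → no; 2× O (H0) → no; 1× Cl (H0) → no; 2× C (H3) → match.
That gives 2 matching atoms.

2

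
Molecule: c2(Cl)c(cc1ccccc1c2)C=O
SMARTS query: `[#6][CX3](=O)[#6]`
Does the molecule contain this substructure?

The pattern [#6][CX3](=O)[#6] describes a carbonyl carbon (no H) flanked by two carbons — a ketone.
The closest candidate here is an aldehyde (-CHO), but the carbonyl carbon has H1, so it is not flanked by two carbons. No other fragment satisfies the full query, so there is no match.

No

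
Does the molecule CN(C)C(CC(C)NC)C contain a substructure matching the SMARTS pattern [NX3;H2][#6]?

No

The pattern [NX3;H2][#6] describes a trivalent nitrogen with two H attached to carbon — a primary amine.
The closest candidate here is an N-methylamino group (-NHCH3), but the nitrogen bears two carbons and only one H (H1), not H2. No other fragment satisfies the full query, so there is no match.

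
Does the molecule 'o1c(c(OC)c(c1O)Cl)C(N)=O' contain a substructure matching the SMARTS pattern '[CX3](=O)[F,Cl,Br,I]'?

No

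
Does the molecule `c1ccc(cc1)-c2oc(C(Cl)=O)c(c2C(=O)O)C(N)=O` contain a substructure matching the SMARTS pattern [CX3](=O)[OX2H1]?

The pattern [CX3](=O)[OX2H1] describes an sp2 carbon double-bonded to O and single-bonded to an -OH oxygen — a carboxylic acid.
The molecule carries a carboxylic acid group (-C(=O)OH), whose atoms satisfy every constraint of the query, so the pattern matches.

Yes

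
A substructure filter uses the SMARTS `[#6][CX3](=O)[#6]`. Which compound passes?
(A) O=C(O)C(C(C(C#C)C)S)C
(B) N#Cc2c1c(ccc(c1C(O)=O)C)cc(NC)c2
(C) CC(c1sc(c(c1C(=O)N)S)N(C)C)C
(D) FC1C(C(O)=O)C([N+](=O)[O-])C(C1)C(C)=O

[#6][CX3](=O)[#6] describes a carbonyl carbon (no H) flanked by two carbons (a ketone).
(A) has a carboxylic acid group (-C(=O)OH) but one neighbour of the carbonyl carbon is O, not C.
(B) has a carboxylic acid group (-C(=O)OH) but one neighbour of the carbonyl carbon is O, not C.
(C) has a primary amide (-C(=O)NH2) but one neighbour of the carbonyl carbon is N, not C.
(D) contains an acetyl/ketone group (-C(=O)CH3), which satisfies every atom and bond constraint.
So the answer is (D).

D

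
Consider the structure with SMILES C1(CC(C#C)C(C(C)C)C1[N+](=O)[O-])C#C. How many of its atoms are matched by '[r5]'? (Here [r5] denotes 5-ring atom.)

The query [r5] means: r5 matches atoms in a five-membered ring.
Check the 15 heavy atoms by environment: 5× C (in 5-ring) → match; 1× N (charge +1, acyclic) → no; 1× O (charge -1, acyclic) → no; 1× O (acyclic) → no; 7× C (acyclic) → no.
That gives 5 matching atoms.

5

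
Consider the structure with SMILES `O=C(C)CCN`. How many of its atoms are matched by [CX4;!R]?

3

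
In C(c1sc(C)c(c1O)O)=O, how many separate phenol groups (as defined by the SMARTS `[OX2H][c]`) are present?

[OX2H][c] is the SMARTS for a phenol: a hydroxyl oxygen attached to an aromatic carbon.
The molecule carries 2 separate instances of a hydroxyl group (-OH) meeting every constraint; each maps to a distinct set of atoms, giving 2 matches.

2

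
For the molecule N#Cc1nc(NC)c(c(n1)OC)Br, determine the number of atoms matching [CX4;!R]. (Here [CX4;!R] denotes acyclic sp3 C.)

The query [CX4;!R] means: aliphatic carbon with four total connections, not in a ring.
Check the 13 heavy atoms by environment: 2× n (aromatic, X2, in 6-ring) → no; 4× c (aromatic, X3, in 6-ring) → no; 1× N (X3, acyclic) → no; 2× C (X4, acyclic) → match; 1× Br (X1, acyclic) → no; 1× O (X2, acyclic) → no; 1× C (X2, acyclic) → no; 1× N (X1, acyclic) → no.
That gives 2 matching atoms.

2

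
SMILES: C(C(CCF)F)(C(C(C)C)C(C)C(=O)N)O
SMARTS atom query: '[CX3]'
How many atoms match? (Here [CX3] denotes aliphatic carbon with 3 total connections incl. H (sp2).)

Check the 16 heavy atoms by environment: 10× C (X4) → no; 1× C (X3) → match; 1× O (X1) → no; 1× N (X3) → no; 2× F (X1) → no; 1× O (X2) → no.
That gives 1 matching atom.

1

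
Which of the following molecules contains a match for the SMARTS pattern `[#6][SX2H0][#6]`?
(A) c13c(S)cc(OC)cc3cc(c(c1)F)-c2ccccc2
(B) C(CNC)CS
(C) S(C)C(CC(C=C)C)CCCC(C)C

[#6][SX2H0][#6] describes an aliphatic sulfur bridging two carbons with no H on the sulfur (a thioether).
(A) has a methoxy ether (-OCH3) but the bridging atom is O, not S.
(B) has a thiol (-SH) but the sulfur has H1, not H0 bridging two carbons.
(C) contains a methylthio ether (-SCH3), which satisfies every atom and bond constraint.
So the answer is (C).

C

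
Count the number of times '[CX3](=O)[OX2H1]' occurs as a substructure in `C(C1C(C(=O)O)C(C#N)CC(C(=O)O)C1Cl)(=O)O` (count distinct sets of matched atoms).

3

[CX3](=O)[OX2H1] is the SMARTS for a carboxylic acid: an sp2 carbon double-bonded to O and single-bonded to an -OH oxygen.
The molecule carries 3 separate instances of a carboxylic acid group (-C(=O)OH) meeting every constraint; each maps to a distinct set of atoms, giving 3 matches.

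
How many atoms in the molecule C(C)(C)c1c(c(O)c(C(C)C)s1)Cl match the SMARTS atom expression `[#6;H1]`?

Check the 13 heavy atoms by environment: 1× s (aromatic, H0) → no; 4× c (aromatic, H0) → no; 1× Cl (H0) → no; 1× O (H1) → no; 2× C (H1) → match; 4× C (H3) → no.
That gives 2 matching atoms.

2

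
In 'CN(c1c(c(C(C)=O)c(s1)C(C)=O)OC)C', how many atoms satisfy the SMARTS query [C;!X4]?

The query [C;!X4] means: aliphatic carbon that does not have four total connections.
Check the 16 heavy atoms by environment: 1× s (aromatic, X2) → no; 4× c (aromatic, X3) → no; 1× N (X3) → no; 5× C (X4) → no; 2× C (X3) → match; 2× O (X1) → no; 1× O (X2) → no.
That gives 2 matching atoms.

2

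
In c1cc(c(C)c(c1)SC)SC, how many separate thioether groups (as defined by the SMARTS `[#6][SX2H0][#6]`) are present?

[#6][SX2H0][#6] is the SMARTS for a thioether: an aliphatic sulfur bridging two carbons with no H on the sulfur.
The molecule carries 2 separate instances of a methylthio ether (-SCH3) meeting every constraint; each maps to a distinct set of atoms, giving 2 matches.

2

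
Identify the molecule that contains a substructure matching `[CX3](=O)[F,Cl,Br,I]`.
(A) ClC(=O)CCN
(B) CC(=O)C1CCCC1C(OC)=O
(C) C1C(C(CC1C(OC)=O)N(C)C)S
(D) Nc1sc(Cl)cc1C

[CX3](=O)[F,Cl,Br,I] describes a carbonyl carbon bonded to a halogen (an acyl halide).
(A) contains an acyl chloride (-C(=O)Cl), which satisfies every atom and bond constraint.
(B) has a methyl-ester group (-C(=O)OCH3) but the carbonyl is bonded to -O-C, not to a halogen.
(C) has a methyl-ester group (-C(=O)OCH3) but the carbonyl is bonded to -O-C, not to a halogen.
(D) has a chloro substituent but the Cl is not on a carbonyl carbon.
So the answer is (A).

A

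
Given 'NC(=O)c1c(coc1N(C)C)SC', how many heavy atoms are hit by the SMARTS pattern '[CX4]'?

3

The query [CX4] means: C with X4: aliphatic carbon with exactly 4 total connections (bonds + H).
Check the 13 heavy atoms by environment: 1× o (aromatic, X2) → no; 4× c (aromatic, X3) → no; 2× N (X3) → no; 3× C (X4) → match; 1× C (X3) → no; 1× O (X1) → no; 1× S (X2) → no.
That gives 3 matching atoms.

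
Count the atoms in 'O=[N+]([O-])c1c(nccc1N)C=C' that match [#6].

7

The query [#6] means: #6 matches any atom with atomic number 6 (carbon, aromatic or aliphatic).
Check the 12 heavy atoms by environment: 1× n (aromatic) → no; 5× c (aromatic) → match; 2× C → match; 1× N → no; 1× N (charge +1) → no; 1× O (charge -1) → no; 1× O → no.
Summing the matching environments: 5 + 2 = 7 matching atoms.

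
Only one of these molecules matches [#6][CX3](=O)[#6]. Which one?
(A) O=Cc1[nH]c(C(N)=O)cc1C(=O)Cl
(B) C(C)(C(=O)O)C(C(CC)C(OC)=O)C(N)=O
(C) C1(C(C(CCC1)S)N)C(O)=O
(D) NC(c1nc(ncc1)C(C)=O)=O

[#6][CX3](=O)[#6] describes a carbonyl carbon (no H) flanked by two carbons (a ketone).
(A) has an aldehyde (-CHO) but the carbonyl carbon has H1, so it is not flanked by two carbons.
(B) has a carboxylic acid group (-C(=O)OH) but one neighbour of the carbonyl carbon is O, not C.
(C) has a carboxylic acid group (-C(=O)OH) but one neighbour of the carbonyl carbon is O, not C.
(D) contains an acetyl/ketone group (-C(=O)CH3), which satisfies every atom and bond constraint.
So the answer is (D).

D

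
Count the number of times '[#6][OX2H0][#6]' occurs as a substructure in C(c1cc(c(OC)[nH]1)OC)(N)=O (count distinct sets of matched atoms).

2

[#6][OX2H0][#6] is the SMARTS for an ether: an aliphatic oxygen bridging two carbons with no H on the oxygen.
The molecule carries 2 separate instances of a methoxy ether (-OCH3) meeting every constraint; each maps to a distinct set of atoms, giving 2 matches.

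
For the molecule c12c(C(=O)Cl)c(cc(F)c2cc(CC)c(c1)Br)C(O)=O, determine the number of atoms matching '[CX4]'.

2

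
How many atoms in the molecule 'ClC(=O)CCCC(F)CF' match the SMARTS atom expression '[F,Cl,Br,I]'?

3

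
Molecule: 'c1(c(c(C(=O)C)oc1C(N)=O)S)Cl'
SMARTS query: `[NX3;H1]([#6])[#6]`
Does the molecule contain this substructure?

No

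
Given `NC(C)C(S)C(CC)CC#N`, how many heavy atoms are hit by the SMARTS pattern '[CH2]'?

2

The query [CH2] means: aliphatic carbon with exactly two hydrogens.
Check the 11 heavy atoms by environment: 2× C (H3) → no; 3× C (H1) → no; 2× C (H2) → match; 1× N (H2) → no; 1× C (H0) → no; 1× N (H0) → no; 1× S (H1) → no.
That gives 2 matching atoms.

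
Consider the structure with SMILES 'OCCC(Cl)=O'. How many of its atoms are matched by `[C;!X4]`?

The query [C;!X4] means: aliphatic carbon that does not have four total connections.
Check the 6 heavy atoms by environment: 2× C (X4) → no; 1× C (X3) → match; 1× O (X1) → no; 1× Cl (X1) → no; 1× O (X2) → no.
That gives 1 matching atom.

1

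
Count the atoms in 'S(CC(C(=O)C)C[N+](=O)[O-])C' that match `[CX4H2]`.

The query [CX4H2] means: sp3 carbon (X4) with exactly two hydrogens.
Check the 11 heavy atoms by environment: 2× C (H2, X4) → match; 1× C (H1, X4) → no; 1× N (charge +1, H0, X3) → no; 1× O (charge -1, H0, X1) → no; 2× O (H0, X1) → no; 1× S (H0, X2) → no; 2× C (H3, X4) → no; 1× C (H0, X3) → no.
That gives 2 matching atoms.

2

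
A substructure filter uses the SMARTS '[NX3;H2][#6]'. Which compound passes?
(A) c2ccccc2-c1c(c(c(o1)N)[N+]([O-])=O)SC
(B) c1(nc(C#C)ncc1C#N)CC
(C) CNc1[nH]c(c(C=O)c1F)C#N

[NX3;H2][#6] describes a trivalent nitrogen with two H attached to carbon (a primary amine).
(A) contains a primary amino group (-NH2), which satisfies every atom and bond constraint.
(B) has a nitrile (-C#N) but the nitrogen is NX1 (triple-bonded), not NX3 with two H.
(C) has a nitrile (-C#N) but the nitrogen is NX1 (triple-bonded), not NX3 with two H.
So the answer is (A).

A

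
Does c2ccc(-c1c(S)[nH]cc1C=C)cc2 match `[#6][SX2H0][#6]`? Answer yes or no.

The pattern [#6][SX2H0][#6] describes an aliphatic sulfur bridging two carbons with no H on the sulfur — a thioether.
The closest candidate here is a thiol (-SH), but the sulfur has H1, not H0 bridging two carbons. No other fragment satisfies the full query, so there is no match.

No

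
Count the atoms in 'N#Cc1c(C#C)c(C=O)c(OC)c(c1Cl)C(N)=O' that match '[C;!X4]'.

The query [C;!X4] means: aliphatic carbon that does not have four total connections.
Check the 18 heavy atoms by environment: 6× c (aromatic, X3) → no; 2× C (X3) → match; 2× O (X1) → no; 1× N (X3) → no; 1× Cl (X1) → no; 3× C (X2) → match; 1× N (X1) → no; 1× O (X2) → no; 1× C (X4) → no.
Summing the matching environments: 2 + 3 = 5 matching atoms.

5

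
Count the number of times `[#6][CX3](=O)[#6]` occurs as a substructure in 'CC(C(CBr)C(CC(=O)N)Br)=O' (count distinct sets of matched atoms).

1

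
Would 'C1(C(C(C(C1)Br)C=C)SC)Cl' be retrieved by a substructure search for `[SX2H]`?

The pattern [SX2H] describes an aliphatic sulfur with two connections, one being H — a thiol.
The closest candidate here is a methylthio ether (-SCH3), but the sulfur has H0 (bonded to two carbons), not H1. No other fragment satisfies the full query, so there is no match.

No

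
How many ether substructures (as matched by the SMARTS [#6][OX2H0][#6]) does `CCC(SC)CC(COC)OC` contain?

2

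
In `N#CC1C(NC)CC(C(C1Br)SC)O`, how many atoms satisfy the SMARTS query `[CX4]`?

8

Check the 14 heavy atoms by environment: 8× C (X4) → match; 1× S (X2) → no; 1× Br (X1) → no; 1× O (X2) → no; 1× C (X2) → no; 1× N (X1) → no; 1× N (X3) → no.
That gives 8 matching atoms.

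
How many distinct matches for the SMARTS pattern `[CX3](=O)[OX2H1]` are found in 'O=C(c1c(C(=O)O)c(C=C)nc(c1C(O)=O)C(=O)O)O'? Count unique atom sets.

[CX3](=O)[OX2H1] is the SMARTS for a carboxylic acid: an sp2 carbon double-bonded to O and single-bonded to an -OH oxygen.
The molecule carries 4 separate instances of a carboxylic acid group (-C(=O)OH) meeting every constraint; each maps to a distinct set of atoms, giving 4 matches.

4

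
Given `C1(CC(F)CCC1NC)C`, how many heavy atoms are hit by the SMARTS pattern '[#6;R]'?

6

The query [#6;R] means: carbon that is part of a ring.
Check the 10 heavy atoms by environment: 6× C (in 6-ring) → match; 2× C (acyclic) → no; 1× N (acyclic) → no; 1× F (acyclic) → no.
That gives 6 matching atoms.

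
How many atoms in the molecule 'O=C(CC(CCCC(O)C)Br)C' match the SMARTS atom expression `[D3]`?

Check the 12 heavy atoms by environment: 4× C (D2) → no; 3× C (D3) → match; 2× C (D1) → no; 2× O (D1) → no; 1× Br (D1) → no.
That gives 3 matching atoms.

3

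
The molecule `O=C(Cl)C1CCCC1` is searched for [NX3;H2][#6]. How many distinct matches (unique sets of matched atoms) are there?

[NX3;H2][#6] is the SMARTS for a primary amine: a trivalent nitrogen with two H attached to carbon.
No fragment in the molecule satisfies every constraint, giving 0 matches.

0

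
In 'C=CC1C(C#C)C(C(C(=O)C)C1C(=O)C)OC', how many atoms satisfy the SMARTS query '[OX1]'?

The query [OX1] means: aliphatic oxygen with one total connection — typically a carbonyl =O or an oxide.
Check the 17 heavy atoms by environment: 8× C (X4) → no; 4× C (X3) → no; 2× O (X1) → match; 2× C (X2) → no; 1× O (X2) → no.
That gives 2 matching atoms.

2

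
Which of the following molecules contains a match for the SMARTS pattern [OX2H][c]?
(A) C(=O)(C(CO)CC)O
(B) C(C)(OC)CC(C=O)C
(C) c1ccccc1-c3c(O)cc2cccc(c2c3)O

C

[OX2H][c] describes a hydroxyl oxygen attached to an aromatic carbon (a phenol).
(A) has a hydroxyl group (-OH) but the -OH is on an aliphatic carbon, not an aromatic c.
(B) has a methoxy ether (-OCH3) but the oxygen has H0, not H1.
(C) contains a hydroxyl group (-OH), which satisfies every atom and bond constraint.
So the answer is (C).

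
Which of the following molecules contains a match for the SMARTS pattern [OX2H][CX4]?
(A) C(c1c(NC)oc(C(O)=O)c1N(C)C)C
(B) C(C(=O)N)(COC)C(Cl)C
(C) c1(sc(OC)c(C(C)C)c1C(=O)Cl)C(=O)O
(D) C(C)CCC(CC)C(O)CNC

D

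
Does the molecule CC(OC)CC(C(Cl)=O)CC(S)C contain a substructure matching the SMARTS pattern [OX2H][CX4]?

No

The pattern [OX2H][CX4] describes a hydroxyl oxygen bound to an sp3 (X4) carbon — an aliphatic alcohol.
The closest candidate here is a methoxy ether (-OCH3), but the oxygen has H0 (ether), not H1. No other fragment satisfies the full query, so there is no match.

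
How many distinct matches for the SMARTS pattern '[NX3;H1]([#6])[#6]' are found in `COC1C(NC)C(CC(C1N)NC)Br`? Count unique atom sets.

[NX3;H1]([#6])[#6] is the SMARTS for a secondary amine: a trivalent nitrogen with one H, bonded to two carbons.
The molecule carries 2 separate instances of an N-methylamino group (-NHCH3) meeting every constraint; each maps to a distinct set of atoms, giving 2 matches.

2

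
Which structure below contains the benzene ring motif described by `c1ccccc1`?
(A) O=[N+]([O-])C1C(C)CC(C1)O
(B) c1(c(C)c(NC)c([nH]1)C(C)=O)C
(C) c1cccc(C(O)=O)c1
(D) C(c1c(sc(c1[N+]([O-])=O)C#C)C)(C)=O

c1ccccc1 describes six aromatic carbons in a ring (a benzene ring).
(A) has a methyl group (-CH3) but no six-membered all-carbon aromatic ring is present.
(B) has a methyl group (-CH3) but no six-membered all-carbon aromatic ring is present.
(C) contains the required atom environment, so the pattern matches.
(D) has a methyl group (-CH3) but no six-membered all-carbon aromatic ring is present.
So the answer is (C).

C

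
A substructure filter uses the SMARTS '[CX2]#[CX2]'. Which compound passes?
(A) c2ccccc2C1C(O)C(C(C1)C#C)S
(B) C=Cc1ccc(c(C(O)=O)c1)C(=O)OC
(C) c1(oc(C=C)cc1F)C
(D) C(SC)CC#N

[CX2]#[CX2] describes a carbon-carbon triple bond (an alkyne).
(A) contains an ethynyl group (-C#CH), which satisfies every atom and bond constraint.
(B) has a vinyl group (-CH=CH2) but the C=C is a double bond; both carbons are CX3, not CX2.
(C) has a vinyl group (-CH=CH2) but the C=C is a double bond; both carbons are CX3, not CX2.
(D) has a nitrile (-C#N) but the triple bond is C#N, not C#C.
So the answer is (A).

A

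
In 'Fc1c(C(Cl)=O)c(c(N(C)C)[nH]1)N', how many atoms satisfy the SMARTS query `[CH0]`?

1

The query [CH0] means: aliphatic carbon with no attached hydrogen.
Check the 13 heavy atoms by environment: 1× n (aromatic, H1) → no; 4× c (aromatic, H0) → no; 1× F (H0) → no; 1× C (H0) → match; 1× O (H0) → no; 1× Cl (H0) → no; 1× N (H2) → no; 1× N (H0) → no; 2× C (H3) → no.
That gives 1 matching atom.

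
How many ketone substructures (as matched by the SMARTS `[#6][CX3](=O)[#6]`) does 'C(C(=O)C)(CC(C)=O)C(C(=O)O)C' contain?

[#6][CX3](=O)[#6] is the SMARTS for a ketone: a carbonyl carbon (no H) flanked by two carbons.
The molecule carries 2 separate instances of an acetyl/ketone group (-C(=O)CH3) meeting every constraint; each maps to a distinct set of atoms, giving 2 matches.

2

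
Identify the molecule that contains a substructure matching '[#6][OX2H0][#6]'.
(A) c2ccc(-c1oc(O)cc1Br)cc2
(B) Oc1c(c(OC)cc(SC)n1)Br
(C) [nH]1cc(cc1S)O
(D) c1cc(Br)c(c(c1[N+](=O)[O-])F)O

[#6][OX2H0][#6] describes an aliphatic oxygen bridging two carbons with no H on the oxygen (an ether).
(A) has a hydroxyl group (-OH) but the oxygen has H1, not H0 bridging two carbons.
(B) contains a methoxy ether (-OCH3), which satisfies every atom and bond constraint.
(C) has a hydroxyl group (-OH) but the oxygen has H1, not H0 bridging two carbons.
(D) has a hydroxyl group (-OH) but the oxygen has H1, not H0 bridging two carbons.
So the answer is (B).

B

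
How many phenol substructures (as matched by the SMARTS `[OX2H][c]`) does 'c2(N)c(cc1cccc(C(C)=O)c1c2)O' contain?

[OX2H][c] is the SMARTS for a phenol: a hydroxyl oxygen attached to an aromatic carbon.
Exactly one fragment in the molecule meets all constraints, giving 1 match.

1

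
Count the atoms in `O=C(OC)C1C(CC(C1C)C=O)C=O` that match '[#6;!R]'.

Check the 14 heavy atoms by environment: 5× C (in 5-ring) → no; 5× C (acyclic) → match; 4× O (acyclic) → no.
That gives 5 matching atoms.

5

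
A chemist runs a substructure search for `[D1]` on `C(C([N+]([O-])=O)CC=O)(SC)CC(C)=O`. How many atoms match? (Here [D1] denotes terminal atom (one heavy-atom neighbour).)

The query [D1] means: atom with exactly one heavy-atom neighbour (degree 1).
Check the 14 heavy atoms by environment: 3× C (D2) → no; 3× C (D3) → no; 3× O (D1) → match; 2× C (D1) → match; 1× N (charge +1, D3) → no; 1× O (charge -1, D1) → match; 1× S (D2) → no.
Summing the matching environments: 3 + 2 + 1 = 6 matching atoms.

6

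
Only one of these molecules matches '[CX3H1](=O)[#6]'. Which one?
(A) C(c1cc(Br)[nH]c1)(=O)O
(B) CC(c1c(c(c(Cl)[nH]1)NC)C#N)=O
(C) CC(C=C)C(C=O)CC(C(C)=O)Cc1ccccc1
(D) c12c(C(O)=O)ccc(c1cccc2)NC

C

[CX3H1](=O)[#6] describes an sp2 carbon with one H, double-bonded to O and single-bonded to carbon (an aldehyde).
(A) has a carboxylic acid group (-C(=O)OH) but the carbonyl carbon has H0 and is bonded to O, not H1.
(B) has an acetyl/ketone group (-C(=O)CH3) but the carbonyl carbon has H0 (two carbon neighbours), not H1.
(C) contains an aldehyde (-CHO), which satisfies every atom and bond constraint.
(D) has a carboxylic acid group (-C(=O)OH) but the carbonyl carbon has H0 and is bonded to O, not H1.
So the answer is (C).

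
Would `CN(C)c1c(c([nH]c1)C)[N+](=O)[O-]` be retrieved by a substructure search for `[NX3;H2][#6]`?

No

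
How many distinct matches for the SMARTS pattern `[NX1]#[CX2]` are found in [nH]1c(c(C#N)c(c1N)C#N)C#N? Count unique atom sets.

[NX1]#[CX2] is the SMARTS for a nitrile: a nitrogen triple-bonded to a two-connected carbon.
The molecule carries 3 separate instances of a nitrile (-C#N) meeting every constraint; each maps to a distinct set of atoms, giving 3 matches.

3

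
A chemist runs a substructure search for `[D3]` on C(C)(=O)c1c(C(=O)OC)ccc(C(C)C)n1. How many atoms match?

Check the 16 heavy atoms by environment: 1× n (aromatic, D2) → no; 3× c (aromatic, D3) → match; 2× c (aromatic, D2) → no; 3× C (D3) → match; 2× O (D1) → no; 4× C (D1) → no; 1× O (D2) → no.
Summing the matching environments: 3 + 3 = 6 matching atoms.

6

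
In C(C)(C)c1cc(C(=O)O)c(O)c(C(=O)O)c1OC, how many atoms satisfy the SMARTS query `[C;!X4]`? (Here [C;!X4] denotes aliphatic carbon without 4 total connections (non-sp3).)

2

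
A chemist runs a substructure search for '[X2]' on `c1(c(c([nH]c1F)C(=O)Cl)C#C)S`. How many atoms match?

The query [X2] means: any atom with exactly two total connections (bonds + H).
Check the 12 heavy atoms by environment: 1× n (aromatic, X3) → no; 4× c (aromatic, X3) → no; 1× F (X1) → no; 1× C (X3) → no; 1× O (X1) → no; 1× Cl (X1) → no; 2× C (X2) → match; 1× S (X2) → match.
Summing the matching environments: 2 + 1 = 3 matching atoms.

3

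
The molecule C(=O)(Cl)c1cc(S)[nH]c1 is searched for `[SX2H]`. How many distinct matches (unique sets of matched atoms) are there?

1

[SX2H] is the SMARTS for a thiol: an aliphatic sulfur with two connections, one being H.
Exactly one fragment in the molecule meets all constraints, giving 1 match.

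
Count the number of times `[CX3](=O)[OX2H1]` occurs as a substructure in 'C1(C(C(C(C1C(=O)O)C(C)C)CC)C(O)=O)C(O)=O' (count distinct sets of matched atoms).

3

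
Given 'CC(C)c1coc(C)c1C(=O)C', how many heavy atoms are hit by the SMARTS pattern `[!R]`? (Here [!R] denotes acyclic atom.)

The query [!R] means: !R matches any atom not in a ring.
Check the 12 heavy atoms by environment: 1× o (aromatic, in 5-ring) → no; 4× c (aromatic, in 5-ring) → no; 6× C (acyclic) → match; 1× O (acyclic) → match.
Summing the matching environments: 6 + 1 = 7 matching atoms.

7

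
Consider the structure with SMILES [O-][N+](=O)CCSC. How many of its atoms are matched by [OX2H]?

The query [OX2H] means: aliphatic oxygen with two connections, one of which is H — an -OH oxygen.
Check the 7 heavy atoms by environment: 2× C (H2, X4) → no; 1× N (charge +1, H0, X3) → no; 1× O (charge -1, H0, X1) → no; 1× O (H0, X1) → no; 1× S (H0, X2) → no; 1× C (H3, X4) → no.
No environment satisfies the query, so 0 matching atoms.

0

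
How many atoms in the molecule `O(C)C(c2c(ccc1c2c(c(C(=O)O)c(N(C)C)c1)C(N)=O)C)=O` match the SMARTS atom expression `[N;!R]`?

2

The query [N;!R] means: aliphatic nitrogen not in a ring.
Check the 24 heavy atoms by environment: 10× c (aromatic, in 6-ring) → no; 7× C (acyclic) → no; 5× O (acyclic) → no; 2× N (acyclic) → match.
That gives 2 matching atoms.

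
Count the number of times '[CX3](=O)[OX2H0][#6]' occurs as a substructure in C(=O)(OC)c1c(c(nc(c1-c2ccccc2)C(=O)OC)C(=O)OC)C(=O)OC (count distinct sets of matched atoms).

4

[CX3](=O)[OX2H0][#6] is the SMARTS for an ester: a carbonyl carbon bonded to an oxygen that is itself bonded to carbon (no H on that O).
The molecule carries 4 separate instances of a methyl-ester group (-C(=O)OCH3) meeting every constraint; each maps to a distinct set of atoms, giving 4 matches.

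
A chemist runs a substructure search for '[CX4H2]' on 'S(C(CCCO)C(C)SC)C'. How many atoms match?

3

Check the 11 heavy atoms by environment: 3× C (H2, X4) → match; 2× C (H1, X4) → no; 3× C (H3, X4) → no; 2× S (H0, X2) → no; 1× O (H1, X2) → no.
That gives 3 matching atoms.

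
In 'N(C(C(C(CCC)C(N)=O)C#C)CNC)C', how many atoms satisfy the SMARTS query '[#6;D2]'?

4

The query [#6;D2] means: any carbon bonded to exactly two heavy atoms.
Check the 16 heavy atoms by environment: 4× C (D2) → match; 4× C (D3) → no; 4× C (D1) → no; 2× N (D2) → no; 1× O (D1) → no; 1× N (D1) → no.
That gives 4 matching atoms.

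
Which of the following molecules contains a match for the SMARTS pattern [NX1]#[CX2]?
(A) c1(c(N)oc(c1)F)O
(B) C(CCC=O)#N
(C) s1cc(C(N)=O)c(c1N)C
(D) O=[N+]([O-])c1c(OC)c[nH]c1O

B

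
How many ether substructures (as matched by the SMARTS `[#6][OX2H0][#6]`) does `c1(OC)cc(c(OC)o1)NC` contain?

[#6][OX2H0][#6] is the SMARTS for an ether: an aliphatic oxygen bridging two carbons with no H on the oxygen.
The molecule carries 2 separate instances of a methoxy ether (-OCH3) meeting every constraint; each maps to a distinct set of atoms, giving 2 matches.

2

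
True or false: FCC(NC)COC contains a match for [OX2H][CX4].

False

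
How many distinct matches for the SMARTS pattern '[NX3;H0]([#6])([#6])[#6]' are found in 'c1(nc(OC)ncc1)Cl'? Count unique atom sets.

0

[NX3;H0]([#6])([#6])[#6] is the SMARTS for a tertiary amine: a trivalent nitrogen with no H, bonded to three carbons.
No fragment in the molecule satisfies every constraint, giving 0 matches.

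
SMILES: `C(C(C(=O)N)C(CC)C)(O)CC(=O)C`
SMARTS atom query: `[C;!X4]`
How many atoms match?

The query [C;!X4] means: aliphatic carbon that does not have four total connections.
Check the 14 heavy atoms by environment: 8× C (X4) → no; 2× C (X3) → match; 2× O (X1) → no; 1× N (X3) → no; 1× O (X2) → no.
That gives 2 matching atoms.

2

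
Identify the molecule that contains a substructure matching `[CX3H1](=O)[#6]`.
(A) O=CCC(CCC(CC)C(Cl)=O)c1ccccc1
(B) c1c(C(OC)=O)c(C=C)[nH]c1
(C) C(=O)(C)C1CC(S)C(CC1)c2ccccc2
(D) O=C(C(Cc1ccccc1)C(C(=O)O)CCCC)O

A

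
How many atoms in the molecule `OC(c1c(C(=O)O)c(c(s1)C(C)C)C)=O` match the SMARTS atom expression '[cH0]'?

Check the 15 heavy atoms by environment: 1× s (aromatic, H0) → no; 4× c (aromatic, H0) → match; 3× C (H3) → no; 2× C (H0) → no; 2× O (H0) → no; 2× O (H1) → no; 1× C (H1) → no.
That gives 4 matching atoms.

4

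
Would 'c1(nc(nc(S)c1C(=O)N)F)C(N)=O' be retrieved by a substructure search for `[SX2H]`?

The pattern [SX2H] describes an aliphatic sulfur with two connections, one being H — a thiol.
The molecule carries a thiol (-SH), whose atoms satisfy every constraint of the query, so the pattern matches.

Yes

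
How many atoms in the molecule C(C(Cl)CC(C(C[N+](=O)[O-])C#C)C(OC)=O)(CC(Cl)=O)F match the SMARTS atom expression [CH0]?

The query [CH0] means: aliphatic carbon with no attached hydrogen.
Check the 21 heavy atoms by environment: 3× C (H2) → no; 5× C (H1) → no; 2× Cl (H0) → no; 3× C (H0) → match; 4× O (H0) → no; 1× N (charge +1, H0) → no; 1× O (charge -1, H0) → no; 1× C (H3) → no; 1× F (H0) → no.
That gives 3 matching atoms.

3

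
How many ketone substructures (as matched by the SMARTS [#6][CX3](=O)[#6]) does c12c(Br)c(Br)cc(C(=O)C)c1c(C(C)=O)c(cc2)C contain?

[#6][CX3](=O)[#6] is the SMARTS for a ketone: a carbonyl carbon (no H) flanked by two carbons.
The molecule carries 2 separate instances of an acetyl/ketone group (-C(=O)CH3) meeting every constraint; each maps to a distinct set of atoms, giving 2 matches.

2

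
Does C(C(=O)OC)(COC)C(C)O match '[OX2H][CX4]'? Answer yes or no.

The pattern [OX2H][CX4] describes a hydroxyl oxygen bound to an sp3 (X4) carbon — an aliphatic alcohol.
The molecule carries a hydroxyl group (-OH), whose atoms satisfy every constraint of the query, so the pattern matches.

Yes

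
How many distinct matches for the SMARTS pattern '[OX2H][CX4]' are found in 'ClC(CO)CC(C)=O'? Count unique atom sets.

1

[OX2H][CX4] is the SMARTS for an aliphatic alcohol: a hydroxyl oxygen bound to an sp3 (X4) carbon.
Exactly one fragment in the molecule meets all constraints, giving 1 match.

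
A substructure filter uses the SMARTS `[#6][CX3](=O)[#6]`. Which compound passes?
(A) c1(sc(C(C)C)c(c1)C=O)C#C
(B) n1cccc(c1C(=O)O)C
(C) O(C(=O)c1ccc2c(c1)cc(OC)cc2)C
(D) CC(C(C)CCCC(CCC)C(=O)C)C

[#6][CX3](=O)[#6] describes a carbonyl carbon (no H) flanked by two carbons (a ketone).
(A) has an aldehyde (-CHO) but the carbonyl carbon has H1, so it is not flanked by two carbons.
(B) has a carboxylic acid group (-C(=O)OH) but one neighbour of the carbonyl carbon is O, not C.
(C) has a methyl-ester group (-C(=O)OCH3) but one neighbour of the carbonyl carbon is O, not C.
(D) contains an acetyl/ketone group (-C(=O)CH3), which satisfies every atom and bond constraint.
So the answer is (D).

D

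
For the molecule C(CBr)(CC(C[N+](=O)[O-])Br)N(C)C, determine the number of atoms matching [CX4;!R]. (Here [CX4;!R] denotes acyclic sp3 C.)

The query [CX4;!R] means: aliphatic carbon with four total connections, not in a ring.
Check the 13 heavy atoms by environment: 7× C (X4, acyclic) → match; 2× Br (X1, acyclic) → no; 1× N (charge +1, X3, acyclic) → no; 1× O (charge -1, X1, acyclic) → no; 1× O (X1, acyclic) → no; 1× N (X3, acyclic) → no.
That gives 7 matching atoms.

7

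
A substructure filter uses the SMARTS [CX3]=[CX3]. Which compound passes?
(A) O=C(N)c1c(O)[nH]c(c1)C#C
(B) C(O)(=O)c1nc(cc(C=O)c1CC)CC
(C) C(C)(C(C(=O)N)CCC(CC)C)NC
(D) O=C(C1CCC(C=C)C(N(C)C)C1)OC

[CX3]=[CX3] describes a non-aromatic C=C double bond between two sp2 carbons (an alkene).
(A) has an ethynyl group (-C#CH) but the C-C bond is a triple bond, not a double bond.
(B) has an ethyl group (-CH2CH3) but its C-C bond is a single bond between CX4 carbons, not CX3=CX3.
(C) has an ethyl group (-CH2CH3) but its C-C bond is a single bond between CX4 carbons, not CX3=CX3.
(D) contains a vinyl group (-CH=CH2), which satisfies every atom and bond constraint.
So the answer is (D).

D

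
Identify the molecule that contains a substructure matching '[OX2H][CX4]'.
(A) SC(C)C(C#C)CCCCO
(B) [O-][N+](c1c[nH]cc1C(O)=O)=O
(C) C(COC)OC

A

[OX2H][CX4] describes a hydroxyl oxygen bound to an sp3 (X4) carbon (an aliphatic alcohol).
(A) contains a hydroxyl group (-OH), which satisfies every atom and bond constraint.
(B) has a carboxylic acid group (-C(=O)OH) but the -OH is on a CX3 carbonyl carbon, not a CX4 carbon.
(C) has a methoxy ether (-OCH3) but the oxygen has H0 (ether), not H1.
So the answer is (A).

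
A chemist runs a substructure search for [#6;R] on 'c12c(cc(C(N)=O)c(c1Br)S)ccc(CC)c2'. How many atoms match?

10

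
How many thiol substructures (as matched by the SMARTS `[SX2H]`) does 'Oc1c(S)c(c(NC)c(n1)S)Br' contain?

[SX2H] is the SMARTS for a thiol: an aliphatic sulfur with two connections, one being H.
The molecule carries 2 separate instances of a thiol (-SH) meeting every constraint; each maps to a distinct set of atoms, giving 2 matches.

2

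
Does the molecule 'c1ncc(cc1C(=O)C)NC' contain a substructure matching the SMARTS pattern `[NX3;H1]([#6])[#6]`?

The pattern [NX3;H1]([#6])[#6] describes a trivalent nitrogen with one H, bonded to two carbons — a secondary amine.
The molecule carries an N-methylamino group (-NHCH3), whose atoms satisfy every constraint of the query, so the pattern matches.

Yes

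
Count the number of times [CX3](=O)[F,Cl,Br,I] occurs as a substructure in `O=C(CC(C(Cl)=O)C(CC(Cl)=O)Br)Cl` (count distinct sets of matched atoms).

3

[CX3](=O)[F,Cl,Br,I] is the SMARTS for an acyl halide: a carbonyl carbon bonded to a halogen.
The molecule carries 3 separate instances of an acyl chloride (-C(=O)Cl) meeting every constraint; each maps to a distinct set of atoms, giving 3 matches.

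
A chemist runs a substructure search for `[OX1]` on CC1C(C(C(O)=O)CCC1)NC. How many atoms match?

1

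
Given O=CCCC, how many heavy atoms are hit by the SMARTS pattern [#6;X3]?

The query [#6;X3] means: any carbon (aromatic or not) with three total connections.
Check the 5 heavy atoms by environment: 3× C (X4) → no; 1× C (X3) → match; 1× O (X1) → no.
That gives 1 matching atom.

1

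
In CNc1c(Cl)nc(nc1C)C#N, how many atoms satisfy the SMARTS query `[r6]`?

6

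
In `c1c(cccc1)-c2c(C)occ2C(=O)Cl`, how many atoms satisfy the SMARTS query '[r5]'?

The query [r5] means: r5 matches atoms in a five-membered ring.
Check the 15 heavy atoms by environment: 1× o (aromatic, in 5-ring) → match; 4× c (aromatic, in 5-ring) → match; 2× C (acyclic) → no; 1× O (acyclic) → no; 1× Cl (acyclic) → no; 6× c (aromatic, in 6-ring) → no.
Summing the matching environments: 1 + 4 = 5 matching atoms.

5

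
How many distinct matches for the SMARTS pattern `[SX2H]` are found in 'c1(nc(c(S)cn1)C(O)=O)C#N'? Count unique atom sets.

1

[SX2H] is the SMARTS for a thiol: an aliphatic sulfur with two connections, one being H.
Exactly one fragment in the molecule meets all constraints, giving 1 match.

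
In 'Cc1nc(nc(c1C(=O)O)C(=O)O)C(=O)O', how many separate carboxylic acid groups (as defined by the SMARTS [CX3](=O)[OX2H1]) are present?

3

[CX3](=O)[OX2H1] is the SMARTS for a carboxylic acid: an sp2 carbon double-bonded to O and single-bonded to an -OH oxygen.
The molecule carries 3 separate instances of a carboxylic acid group (-C(=O)OH) meeting every constraint; each maps to a distinct set of atoms, giving 3 matches.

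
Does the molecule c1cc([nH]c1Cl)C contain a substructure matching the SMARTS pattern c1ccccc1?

The pattern c1ccccc1 describes six aromatic carbons in a ring — a benzene ring.
The closest candidate here is a methyl group (-CH3), but no six-membered all-carbon aromatic ring is present. No other fragment satisfies the full query, so there is no match.

No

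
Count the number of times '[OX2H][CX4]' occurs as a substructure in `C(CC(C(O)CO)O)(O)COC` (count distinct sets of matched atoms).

4

[OX2H][CX4] is the SMARTS for an aliphatic alcohol: a hydroxyl oxygen bound to an sp3 (X4) carbon.
The molecule carries 4 separate instances of a hydroxyl group (-OH) meeting every constraint; each maps to a distinct set of atoms, giving 4 matches.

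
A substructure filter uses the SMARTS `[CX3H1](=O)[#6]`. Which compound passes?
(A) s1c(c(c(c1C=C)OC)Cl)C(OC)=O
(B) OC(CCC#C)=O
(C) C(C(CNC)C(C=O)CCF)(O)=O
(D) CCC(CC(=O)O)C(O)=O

C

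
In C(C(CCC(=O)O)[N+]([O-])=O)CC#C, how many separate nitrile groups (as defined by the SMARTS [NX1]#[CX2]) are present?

[NX1]#[CX2] is the SMARTS for a nitrile: a nitrogen triple-bonded to a two-connected carbon.
The molecule has a nitro group (-[N+](=O)[O-]), but there is no C#N triple bond; nothing else fits, so there are 0 matches.

0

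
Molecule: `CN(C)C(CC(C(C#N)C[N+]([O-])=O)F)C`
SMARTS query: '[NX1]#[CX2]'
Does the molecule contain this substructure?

The pattern [NX1]#[CX2] describes a nitrogen triple-bonded to a two-connected carbon — a nitrile.
The molecule carries a nitrile (-C#N), whose atoms satisfy every constraint of the query, so the pattern matches.

Yes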